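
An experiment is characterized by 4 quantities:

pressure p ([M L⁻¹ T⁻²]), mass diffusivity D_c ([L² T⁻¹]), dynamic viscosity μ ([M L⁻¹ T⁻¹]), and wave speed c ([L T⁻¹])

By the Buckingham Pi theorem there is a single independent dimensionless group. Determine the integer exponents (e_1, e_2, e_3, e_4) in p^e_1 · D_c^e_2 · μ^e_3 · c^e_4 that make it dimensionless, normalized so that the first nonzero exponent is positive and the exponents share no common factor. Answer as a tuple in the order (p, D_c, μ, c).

(1, 1, -1, -2)

M: e_1·(1) + e_2·(0) + e_3·(1) + e_4·(0) = 0
L: e_1·(-1) + e_2·(2) + e_3·(-1) + e_4·(1) = 0
T: e_1·(-2) + e_2·(-1) + e_3·(-1) + e_4·(-1) = 0
Solving this homogeneous linear system for the smallest-integer solution (first nonzero entry positive) gives (1, 1, -1, -2).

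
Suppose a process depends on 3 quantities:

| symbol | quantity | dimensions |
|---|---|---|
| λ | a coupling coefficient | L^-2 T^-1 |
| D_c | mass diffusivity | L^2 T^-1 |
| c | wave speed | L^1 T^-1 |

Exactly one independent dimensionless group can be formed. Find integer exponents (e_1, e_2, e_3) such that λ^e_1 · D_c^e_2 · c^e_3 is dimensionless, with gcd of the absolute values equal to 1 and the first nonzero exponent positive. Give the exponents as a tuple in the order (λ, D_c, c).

(1, 3, -4)

L: e_1·(-2) + e_2·(2) + e_3·(1) = 0
T: e_1·(-1) + e_2·(-1) + e_3·(-1) = 0
Solving this homogeneous linear system for the smallest-integer solution (first nonzero entry positive) gives (1, 3, -4).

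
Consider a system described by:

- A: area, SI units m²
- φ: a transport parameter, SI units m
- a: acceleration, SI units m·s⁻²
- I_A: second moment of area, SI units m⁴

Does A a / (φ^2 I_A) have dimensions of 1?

Sum the exponent of each base dimension across the product:
  L: [A]_L − 2·[φ]_L + [a]_L − [I_A]_L = (2) − 2·(1) + (1) − (4) = -3
  T: [A]_T − 2·[φ]_T + [a]_T − [I_A]_T = (0) − 2·(0) + (-2) − (0) = -2
Net dimensions [L⁻³ T⁻²] ≠ [1] — not dimensionless.

no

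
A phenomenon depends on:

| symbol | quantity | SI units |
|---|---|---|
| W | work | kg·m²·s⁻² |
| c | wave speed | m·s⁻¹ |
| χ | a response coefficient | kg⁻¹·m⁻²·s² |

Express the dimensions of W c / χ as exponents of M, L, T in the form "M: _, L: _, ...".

M: 2, L: 5, T: -5

Collect each base-dimension exponent across the product:
  M: (1) + (0) − (-1) = 2
  L: (2) + (1) − (-2) = 5
  T: (-2) + (-1) − (2) = -5
So the dimensions are [M² L⁵ T⁻⁵].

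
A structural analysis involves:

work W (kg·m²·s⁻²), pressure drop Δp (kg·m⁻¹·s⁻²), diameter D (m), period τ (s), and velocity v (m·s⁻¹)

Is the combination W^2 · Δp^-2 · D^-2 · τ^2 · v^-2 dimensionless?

no

Sum the exponent of each base dimension across the product:
  M: 2·[W]_M − 2·[Δp]_M − 2·[D]_M + 2·[τ]_M − 2·[v]_M = 2·(1) − 2·(1) − 2·(0) + 2·(0) − 2·(0) = 0
  L: 2·[W]_L − 2·[Δp]_L − 2·[D]_L + 2·[τ]_L − 2·[v]_L = 2·(2) − 2·(-1) − 2·(1) + 2·(0) − 2·(1) = 2
  T: 2·[W]_T − 2·[Δp]_T − 2·[D]_T + 2·[τ]_T − 2·[v]_T = 2·(-2) − 2·(-2) − 2·(0) + 2·(1) − 2·(-1) = 4
Net dimensions [L² T⁴] ≠ [1] — not dimensionless.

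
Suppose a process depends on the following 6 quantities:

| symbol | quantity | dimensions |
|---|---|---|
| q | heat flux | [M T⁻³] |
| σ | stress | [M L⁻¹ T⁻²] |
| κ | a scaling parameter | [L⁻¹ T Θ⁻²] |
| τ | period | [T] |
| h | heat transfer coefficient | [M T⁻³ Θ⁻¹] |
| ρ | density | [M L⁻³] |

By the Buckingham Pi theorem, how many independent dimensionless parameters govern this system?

There are 6 variables and 4 base dimensions (M, L, T, Θ).
The dimension matrix has rank 4.
Independent dimensionless groups: 6 − 4 = 2.

2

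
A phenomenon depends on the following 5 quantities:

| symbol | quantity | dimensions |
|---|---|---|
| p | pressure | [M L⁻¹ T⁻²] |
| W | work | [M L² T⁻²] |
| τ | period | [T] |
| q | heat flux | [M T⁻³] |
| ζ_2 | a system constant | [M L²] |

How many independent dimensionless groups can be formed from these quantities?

2

There are 5 variables and 3 base dimensions (M, L, T).
The dimension matrix has rank 3.
Independent dimensionless groups: 5 − 3 = 2.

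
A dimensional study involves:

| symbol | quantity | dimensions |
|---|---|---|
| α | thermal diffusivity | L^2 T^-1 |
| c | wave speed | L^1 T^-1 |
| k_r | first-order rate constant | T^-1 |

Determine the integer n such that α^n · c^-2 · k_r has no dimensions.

Balance the L exponent: (2)·n from α, plus −2·(1) + (0) = -2 from the rest, must sum to zero.
2n − 2 = 0, so n = 1.

1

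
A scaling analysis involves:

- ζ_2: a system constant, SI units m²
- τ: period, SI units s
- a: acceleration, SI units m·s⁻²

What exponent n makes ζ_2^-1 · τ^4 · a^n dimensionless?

2

Balance the L exponent: (1)·n from a, plus −(2) + 4·(0) = -2 from the rest, must sum to zero.
n − 2 = 0, so n = 2.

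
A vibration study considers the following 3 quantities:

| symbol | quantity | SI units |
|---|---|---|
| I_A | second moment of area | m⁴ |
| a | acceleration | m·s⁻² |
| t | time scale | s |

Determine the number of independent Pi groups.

There are 3 variables and 2 base dimensions (L, T).
The dimension matrix has rank 2.
Independent dimensionless groups: 3 − 2 = 1.

1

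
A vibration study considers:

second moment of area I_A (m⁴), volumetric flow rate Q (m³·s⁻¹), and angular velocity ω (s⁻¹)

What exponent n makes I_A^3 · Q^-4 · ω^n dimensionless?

4

Balance the T exponent: (-1)·n from ω, plus 3·(0) − 4·(-1) = 4 from the rest, must sum to zero.
−n + 4 = 0, so n = 4.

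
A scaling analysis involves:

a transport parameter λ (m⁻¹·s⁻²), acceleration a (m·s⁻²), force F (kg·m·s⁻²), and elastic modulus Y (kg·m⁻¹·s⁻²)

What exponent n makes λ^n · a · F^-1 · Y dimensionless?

Balance the L exponent: (-1)·n from λ, plus (1) − (1) + (-1) = -1 from the rest, must sum to zero.
−n − 1 = 0, so n = -1.

-1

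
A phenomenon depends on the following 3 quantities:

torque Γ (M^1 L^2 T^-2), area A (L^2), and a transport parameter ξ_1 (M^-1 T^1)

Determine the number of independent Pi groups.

0

There are 3 variables and 3 base dimensions (M, L, T).
The dimension matrix has rank 3.
Independent dimensionless groups: 3 − 3 = 0.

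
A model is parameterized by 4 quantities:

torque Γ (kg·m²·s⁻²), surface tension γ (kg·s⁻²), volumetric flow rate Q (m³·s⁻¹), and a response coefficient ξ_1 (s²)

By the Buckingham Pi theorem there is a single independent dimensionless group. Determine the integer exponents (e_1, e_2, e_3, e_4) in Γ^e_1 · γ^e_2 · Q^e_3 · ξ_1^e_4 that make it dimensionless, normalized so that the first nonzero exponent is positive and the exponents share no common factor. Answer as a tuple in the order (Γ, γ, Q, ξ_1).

M: e_1·(1) + e_2·(1) + e_3·(0) + e_4·(0) = 0
L: e_1·(2) + e_2·(0) + e_3·(3) + e_4·(0) = 0
T: e_1·(-2) + e_2·(-2) + e_3·(-1) + e_4·(2) = 0
Solving this homogeneous linear system for the smallest-integer solution (first nonzero entry positive) gives (3, -3, -2, -1).

(3, -3, -2, -1)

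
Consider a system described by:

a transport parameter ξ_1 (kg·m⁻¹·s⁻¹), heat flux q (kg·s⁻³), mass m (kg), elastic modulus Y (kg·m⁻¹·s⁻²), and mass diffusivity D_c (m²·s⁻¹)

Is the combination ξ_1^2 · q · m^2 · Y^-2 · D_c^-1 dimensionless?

no

Sum the exponent of each base dimension across the product:
  M: 2·[ξ_1]_M + [q]_M + 2·[m]_M − 2·[Y]_M − [D_c]_M = 2·(1) + (1) + 2·(1) − 2·(1) − (0) = 3
  L: 2·[ξ_1]_L + [q]_L + 2·[m]_L − 2·[Y]_L − [D_c]_L = 2·(-1) + (0) + 2·(0) − 2·(-1) − (2) = -2
  T: 2·[ξ_1]_T + [q]_T + 2·[m]_T − 2·[Y]_T − [D_c]_T = 2·(-1) + (-3) + 2·(0) − 2·(-2) − (-1) = 0
Net dimensions [M³ L⁻²] ≠ [1] — not dimensionless.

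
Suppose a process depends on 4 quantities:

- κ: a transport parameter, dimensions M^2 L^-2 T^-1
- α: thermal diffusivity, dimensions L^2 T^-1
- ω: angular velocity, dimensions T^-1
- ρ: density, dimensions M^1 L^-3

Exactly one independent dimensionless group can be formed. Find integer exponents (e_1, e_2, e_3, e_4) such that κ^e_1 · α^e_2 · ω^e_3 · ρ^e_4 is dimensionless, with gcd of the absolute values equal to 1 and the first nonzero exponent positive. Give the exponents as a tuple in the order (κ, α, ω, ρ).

(1, -2, 1, -2)

M: e_1·(2) + e_2·(0) + e_3·(0) + e_4·(1) = 0
L: e_1·(-2) + e_2·(2) + e_3·(0) + e_4·(-3) = 0
T: e_1·(-1) + e_2·(-1) + e_3·(-1) + e_4·(0) = 0
Solving this homogeneous linear system for the smallest-integer solution (first nonzero entry positive) gives (1, -2, 1, -2).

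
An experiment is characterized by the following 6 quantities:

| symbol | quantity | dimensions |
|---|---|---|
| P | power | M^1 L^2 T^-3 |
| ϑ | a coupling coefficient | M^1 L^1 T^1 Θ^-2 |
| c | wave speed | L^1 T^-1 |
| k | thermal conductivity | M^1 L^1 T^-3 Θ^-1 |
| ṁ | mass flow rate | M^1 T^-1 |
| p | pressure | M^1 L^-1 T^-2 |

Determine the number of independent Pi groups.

There are 6 variables and 4 base dimensions (M, L, T, Θ).
The dimension matrix has rank 4.
Independent dimensionless groups: 6 − 4 = 2.

2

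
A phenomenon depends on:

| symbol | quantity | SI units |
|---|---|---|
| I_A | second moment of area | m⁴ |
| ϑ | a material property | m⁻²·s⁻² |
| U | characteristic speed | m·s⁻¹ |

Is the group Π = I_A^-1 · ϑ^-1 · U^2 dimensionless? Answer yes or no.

yes

Sum the exponent of each base dimension across the product:
  M: −[I_A]_M − [ϑ]_M + 2·[U]_M = −(0) − (0) + 2·(0) = 0
  L: −[I_A]_L − [ϑ]_L + 2·[U]_L = −(4) − (-2) + 2·(1) = 0
  T: −[I_A]_T − [ϑ]_T + 2·[U]_T = −(0) − (-2) + 2·(-1) = 0
All base exponents vanish — dimensionless.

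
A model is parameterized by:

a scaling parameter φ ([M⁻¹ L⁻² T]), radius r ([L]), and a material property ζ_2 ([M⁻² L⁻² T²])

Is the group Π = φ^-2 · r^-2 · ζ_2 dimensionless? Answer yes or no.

yes

Sum the exponent of each base dimension across the product:
  M: −2·[φ]_M − 2·[r]_M + [ζ_2]_M = −2·(-1) − 2·(0) + (-2) = 0
  L: −2·[φ]_L − 2·[r]_L + [ζ_2]_L = −2·(-2) − 2·(1) + (-2) = 0
  T: −2·[φ]_T − 2·[r]_T + [ζ_2]_T = −2·(1) − 2·(0) + (2) = 0
All base exponents vanish — dimensionless.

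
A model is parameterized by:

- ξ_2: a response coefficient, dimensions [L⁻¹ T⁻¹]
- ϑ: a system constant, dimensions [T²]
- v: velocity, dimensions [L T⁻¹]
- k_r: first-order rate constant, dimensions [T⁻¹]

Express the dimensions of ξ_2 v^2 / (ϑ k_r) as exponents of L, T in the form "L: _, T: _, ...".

L: 1, T: -4

Collect each base-dimension exponent across the product:
  L: (-1) − (0) + 2·(1) − (0) = 1
  T: (-1) − (2) + 2·(-1) − (-1) = -4
So the dimensions are [L T⁻⁴].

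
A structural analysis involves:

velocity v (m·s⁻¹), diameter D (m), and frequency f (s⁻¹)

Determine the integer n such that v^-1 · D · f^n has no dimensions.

1

Balance the T exponent: (-1)·n from f, plus −(-1) + (0) = 1 from the rest, must sum to zero.
−n + 1 = 0, so n = 1.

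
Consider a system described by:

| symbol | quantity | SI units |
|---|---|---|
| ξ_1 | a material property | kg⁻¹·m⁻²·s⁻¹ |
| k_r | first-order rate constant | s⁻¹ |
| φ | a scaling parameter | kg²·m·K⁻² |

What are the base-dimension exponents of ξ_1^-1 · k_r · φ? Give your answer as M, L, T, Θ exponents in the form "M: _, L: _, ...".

Collect each base-dimension exponent across the product:
  M: −(-1) + (0) + (2) = 3
  L: −(-2) + (0) + (1) = 3
  T: −(-1) + (-1) + (0) = 0
  Θ: −(0) + (0) + (-2) = -2
So the dimensions are [M³ L³ Θ⁻²].

M: 3, L: 3, T: 0, Θ: -2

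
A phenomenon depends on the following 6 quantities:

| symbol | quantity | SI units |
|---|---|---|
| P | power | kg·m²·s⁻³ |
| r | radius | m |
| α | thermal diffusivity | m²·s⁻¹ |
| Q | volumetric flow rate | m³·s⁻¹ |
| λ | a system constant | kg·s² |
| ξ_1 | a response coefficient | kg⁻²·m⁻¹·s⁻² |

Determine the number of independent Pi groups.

3

There are 6 variables and 3 base dimensions (M, L, T).
The dimension matrix has rank 3.
Independent dimensionless groups: 6 − 3 = 3.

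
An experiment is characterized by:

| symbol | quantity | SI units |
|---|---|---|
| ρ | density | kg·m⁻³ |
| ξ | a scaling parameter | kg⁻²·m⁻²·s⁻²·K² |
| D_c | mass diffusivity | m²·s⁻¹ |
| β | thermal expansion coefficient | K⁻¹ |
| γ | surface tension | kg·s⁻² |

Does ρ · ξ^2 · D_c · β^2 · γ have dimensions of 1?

Sum the exponent of each base dimension across the product:
  M: [ρ]_M + 2·[ξ]_M + [D_c]_M + 2·[β]_M + [γ]_M = (1) + 2·(-2) + (0) + 2·(0) + (1) = -2
  L: [ρ]_L + 2·[ξ]_L + [D_c]_L + 2·[β]_L + [γ]_L = (-3) + 2·(-2) + (2) + 2·(0) + (0) = -5
  T: [ρ]_T + 2·[ξ]_T + [D_c]_T + 2·[β]_T + [γ]_T = (0) + 2·(-2) + (-1) + 2·(0) + (-2) = -7
  Θ: [ρ]_Θ + 2·[ξ]_Θ + [D_c]_Θ + 2·[β]_Θ + [γ]_Θ = (0) + 2·(2) + (0) + 2·(-1) + (0) = 2
Net dimensions [M⁻² L⁻⁵ T⁻⁷ Θ²] ≠ [1] — not dimensionless.

no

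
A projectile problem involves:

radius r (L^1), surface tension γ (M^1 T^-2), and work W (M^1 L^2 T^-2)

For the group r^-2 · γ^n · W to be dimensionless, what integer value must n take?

Balance the M exponent: (1)·n from γ, plus −2·(0) + (1) = 1 from the rest, must sum to zero.
n + 1 = 0, so n = -1.

-1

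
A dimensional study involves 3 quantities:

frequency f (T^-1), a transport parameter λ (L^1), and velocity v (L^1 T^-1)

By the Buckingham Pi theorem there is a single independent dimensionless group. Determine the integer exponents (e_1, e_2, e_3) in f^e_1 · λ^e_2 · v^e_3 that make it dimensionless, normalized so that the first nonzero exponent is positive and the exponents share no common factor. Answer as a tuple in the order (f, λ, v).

(1, 1, -1)

L: e_1·(0) + e_2·(1) + e_3·(1) = 0
T: e_1·(-1) + e_2·(0) + e_3·(-1) = 0
Solving this homogeneous linear system for the smallest-integer solution (first nonzero entry positive) gives (1, 1, -1).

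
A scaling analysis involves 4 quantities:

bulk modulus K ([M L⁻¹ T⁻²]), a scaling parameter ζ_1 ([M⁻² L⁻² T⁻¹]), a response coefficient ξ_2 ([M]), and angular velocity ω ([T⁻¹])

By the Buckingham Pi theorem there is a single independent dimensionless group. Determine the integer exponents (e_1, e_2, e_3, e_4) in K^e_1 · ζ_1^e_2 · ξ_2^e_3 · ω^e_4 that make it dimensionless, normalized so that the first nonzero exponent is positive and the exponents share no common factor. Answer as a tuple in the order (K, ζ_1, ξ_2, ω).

M: e_1·(1) + e_2·(-2) + e_3·(1) + e_4·(0) = 0
L: e_1·(-1) + e_2·(-2) + e_3·(0) + e_4·(0) = 0
T: e_1·(-2) + e_2·(-1) + e_3·(0) + e_4·(-1) = 0
Solving this homogeneous linear system for the smallest-integer solution (first nonzero entry positive) gives (2, -1, -4, -3).

(2, -1, -4, -3)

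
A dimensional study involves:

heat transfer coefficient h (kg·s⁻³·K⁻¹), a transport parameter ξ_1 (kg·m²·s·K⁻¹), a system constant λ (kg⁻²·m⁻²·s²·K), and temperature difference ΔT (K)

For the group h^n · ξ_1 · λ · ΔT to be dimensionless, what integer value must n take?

Balance the M exponent: (1)·n from h, plus (1) + (-2) + (0) = -1 from the rest, must sum to zero.
n − 1 = 0, so n = 1.

1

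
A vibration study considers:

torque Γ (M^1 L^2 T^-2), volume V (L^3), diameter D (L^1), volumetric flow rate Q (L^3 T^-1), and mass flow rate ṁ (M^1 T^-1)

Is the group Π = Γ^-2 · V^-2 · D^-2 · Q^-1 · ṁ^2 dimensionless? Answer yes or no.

Sum the exponent of each base dimension across the product:
  M: −2·[Γ]_M − 2·[V]_M − 2·[D]_M − [Q]_M + 2·[ṁ]_M = −2·(1) − 2·(0) − 2·(0) − (0) + 2·(1) = 0
  L: −2·[Γ]_L − 2·[V]_L − 2·[D]_L − [Q]_L + 2·[ṁ]_L = −2·(2) − 2·(3) − 2·(1) − (3) + 2·(0) = -15
  T: −2·[Γ]_T − 2·[V]_T − 2·[D]_T − [Q]_T + 2·[ṁ]_T = −2·(-2) − 2·(0) − 2·(0) − (-1) + 2·(-1) = 3
Net dimensions [L⁻¹⁵ T³] ≠ [1] — not dimensionless.

no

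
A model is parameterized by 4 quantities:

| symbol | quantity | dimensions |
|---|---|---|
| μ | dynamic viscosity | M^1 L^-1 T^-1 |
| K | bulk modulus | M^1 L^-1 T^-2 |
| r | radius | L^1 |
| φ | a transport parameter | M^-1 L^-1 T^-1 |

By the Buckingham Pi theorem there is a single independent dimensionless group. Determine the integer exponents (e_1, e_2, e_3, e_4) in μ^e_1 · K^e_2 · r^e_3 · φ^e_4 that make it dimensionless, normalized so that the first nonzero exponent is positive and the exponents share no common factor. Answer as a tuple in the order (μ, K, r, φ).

(3, -2, 2, 1)

M: e_1·(1) + e_2·(1) + e_3·(0) + e_4·(-1) = 0
L: e_1·(-1) + e_2·(-1) + e_3·(1) + e_4·(-1) = 0
T: e_1·(-1) + e_2·(-2) + e_3·(0) + e_4·(-1) = 0
Solving this homogeneous linear system for the smallest-integer solution (first nonzero entry positive) gives (3, -2, 2, 1).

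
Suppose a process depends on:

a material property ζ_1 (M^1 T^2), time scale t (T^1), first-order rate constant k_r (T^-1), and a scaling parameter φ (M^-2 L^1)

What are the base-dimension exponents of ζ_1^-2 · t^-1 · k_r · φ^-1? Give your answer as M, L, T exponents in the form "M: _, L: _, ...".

M: 0, L: -1, T: -6

Collect each base-dimension exponent across the product:
  M: −2·(1) − (0) + (0) − (-2) = 0
  L: −2·(0) − (0) + (0) − (1) = -1
  T: −2·(2) − (1) + (-1) − (0) = -6
So the dimensions are [L⁻¹ T⁻⁶].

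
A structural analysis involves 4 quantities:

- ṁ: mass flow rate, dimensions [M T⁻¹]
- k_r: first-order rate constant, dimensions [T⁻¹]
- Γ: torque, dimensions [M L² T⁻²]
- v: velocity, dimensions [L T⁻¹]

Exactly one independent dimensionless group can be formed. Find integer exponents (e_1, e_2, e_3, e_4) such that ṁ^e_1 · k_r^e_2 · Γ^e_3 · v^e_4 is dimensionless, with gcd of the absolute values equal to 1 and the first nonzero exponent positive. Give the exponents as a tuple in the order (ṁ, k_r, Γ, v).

(1, -1, -1, 2)

M: e_1·(1) + e_2·(0) + e_3·(1) + e_4·(0) = 0
L: e_1·(0) + e_2·(0) + e_3·(2) + e_4·(1) = 0
T: e_1·(-1) + e_2·(-1) + e_3·(-2) + e_4·(-1) = 0
Solving this homogeneous linear system for the smallest-integer solution (first nonzero entry positive) gives (1, -1, -1, 2).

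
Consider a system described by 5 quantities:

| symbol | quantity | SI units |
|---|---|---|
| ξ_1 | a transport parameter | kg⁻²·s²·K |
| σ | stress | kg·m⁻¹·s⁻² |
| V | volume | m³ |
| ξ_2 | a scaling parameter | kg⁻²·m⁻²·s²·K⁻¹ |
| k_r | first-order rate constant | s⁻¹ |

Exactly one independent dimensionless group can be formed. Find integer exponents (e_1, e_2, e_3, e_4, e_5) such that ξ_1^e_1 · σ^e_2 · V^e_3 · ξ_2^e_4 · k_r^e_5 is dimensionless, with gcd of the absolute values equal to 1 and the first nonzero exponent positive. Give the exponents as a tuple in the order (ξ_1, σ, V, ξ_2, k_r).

M: e_1·(-2) + e_2·(1) + e_3·(0) + e_4·(-2) + e_5·(0) = 0
L: e_1·(0) + e_2·(-1) + e_3·(3) + e_4·(-2) + e_5·(0) = 0
T: e_1·(2) + e_2·(-2) + e_3·(0) + e_4·(2) + e_5·(-1) = 0
Θ: e_1·(1) + e_2·(0) + e_3·(0) + e_4·(-1) + e_5·(0) = 0
Solving this homogeneous linear system for the smallest-integer solution (first nonzero entry positive) gives (1, 4, 2, 1, -4).

(1, 4, 2, 1, -4)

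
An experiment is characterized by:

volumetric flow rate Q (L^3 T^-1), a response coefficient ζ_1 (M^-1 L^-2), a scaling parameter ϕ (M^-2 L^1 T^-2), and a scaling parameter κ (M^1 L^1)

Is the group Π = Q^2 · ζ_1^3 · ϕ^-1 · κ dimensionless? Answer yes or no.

Sum the exponent of each base dimension across the product:
  M: 2·[Q]_M + 3·[ζ_1]_M − [ϕ]_M + [κ]_M = 2·(0) + 3·(-1) − (-2) + (1) = 0
  L: 2·[Q]_L + 3·[ζ_1]_L − [ϕ]_L + [κ]_L = 2·(3) + 3·(-2) − (1) + (1) = 0
  T: 2·[Q]_T + 3·[ζ_1]_T − [ϕ]_T + [κ]_T = 2·(-1) + 3·(0) − (-2) + (0) = 0
All base exponents vanish — dimensionless.

yes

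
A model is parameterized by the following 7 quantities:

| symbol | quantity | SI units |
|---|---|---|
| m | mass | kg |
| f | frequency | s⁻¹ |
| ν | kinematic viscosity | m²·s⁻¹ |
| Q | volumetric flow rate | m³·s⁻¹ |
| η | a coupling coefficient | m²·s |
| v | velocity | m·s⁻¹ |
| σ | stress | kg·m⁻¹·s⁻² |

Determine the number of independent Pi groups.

There are 7 variables and 3 base dimensions (M, L, T).
The dimension matrix has rank 3.
Independent dimensionless groups: 7 − 3 = 4.

4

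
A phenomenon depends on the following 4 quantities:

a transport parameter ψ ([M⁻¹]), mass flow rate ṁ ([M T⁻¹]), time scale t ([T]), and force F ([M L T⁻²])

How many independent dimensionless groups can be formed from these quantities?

1

There are 4 variables and 3 base dimensions (M, L, T).
The dimension matrix has rank 3.
Independent dimensionless groups: 4 − 3 = 1.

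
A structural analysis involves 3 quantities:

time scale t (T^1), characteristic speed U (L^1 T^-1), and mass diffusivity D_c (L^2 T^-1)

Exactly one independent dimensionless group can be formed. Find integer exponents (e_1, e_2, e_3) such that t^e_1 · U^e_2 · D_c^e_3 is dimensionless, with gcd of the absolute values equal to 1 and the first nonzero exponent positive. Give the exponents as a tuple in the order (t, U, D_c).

L: e_1·(0) + e_2·(1) + e_3·(2) = 0
T: e_1·(1) + e_2·(-1) + e_3·(-1) = 0
Solving this homogeneous linear system for the smallest-integer solution (first nonzero entry positive) gives (1, 2, -1).

(1, 2, -1)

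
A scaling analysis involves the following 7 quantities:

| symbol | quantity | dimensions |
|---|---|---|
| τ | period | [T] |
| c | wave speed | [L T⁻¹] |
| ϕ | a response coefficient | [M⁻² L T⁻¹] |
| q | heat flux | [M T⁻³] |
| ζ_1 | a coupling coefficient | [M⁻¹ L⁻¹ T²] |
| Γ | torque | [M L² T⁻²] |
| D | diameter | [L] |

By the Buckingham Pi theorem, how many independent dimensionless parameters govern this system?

There are 7 variables and 3 base dimensions (M, L, T).
The dimension matrix has rank 3.
Independent dimensionless groups: 7 − 3 = 4.

4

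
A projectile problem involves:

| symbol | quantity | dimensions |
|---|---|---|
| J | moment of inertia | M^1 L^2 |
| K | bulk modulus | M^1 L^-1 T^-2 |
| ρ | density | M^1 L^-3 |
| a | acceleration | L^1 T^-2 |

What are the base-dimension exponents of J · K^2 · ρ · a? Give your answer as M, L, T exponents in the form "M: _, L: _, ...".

Collect each base-dimension exponent across the product:
  M: (1) + 2·(1) + (1) + (0) = 4
  L: (2) + 2·(-1) + (-3) + (1) = -2
  T: (0) + 2·(-2) + (0) + (-2) = -6
So the dimensions are [M⁴ L⁻² T⁻⁶].

M: 4, L: -2, T: -6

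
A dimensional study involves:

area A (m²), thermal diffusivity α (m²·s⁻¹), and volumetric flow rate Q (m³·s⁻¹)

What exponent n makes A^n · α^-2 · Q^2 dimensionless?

Balance the L exponent: (2)·n from A, plus −2·(2) + 2·(3) = 2 from the rest, must sum to zero.
2n + 2 = 0, so n = -1.

-1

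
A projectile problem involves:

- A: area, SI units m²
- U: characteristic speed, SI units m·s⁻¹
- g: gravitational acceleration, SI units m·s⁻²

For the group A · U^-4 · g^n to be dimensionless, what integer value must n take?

Balance the L exponent: (1)·n from g, plus (2) − 4·(1) = -2 from the rest, must sum to zero.
n − 2 = 0, so n = 2.

2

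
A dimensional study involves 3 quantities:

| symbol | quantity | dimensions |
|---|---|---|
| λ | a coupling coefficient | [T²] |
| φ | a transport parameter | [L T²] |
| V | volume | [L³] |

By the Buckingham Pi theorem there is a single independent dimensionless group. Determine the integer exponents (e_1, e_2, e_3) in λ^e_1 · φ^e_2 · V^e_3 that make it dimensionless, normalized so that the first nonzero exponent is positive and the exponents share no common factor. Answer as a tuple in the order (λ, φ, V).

L: e_1·(0) + e_2·(1) + e_3·(3) = 0
T: e_1·(2) + e_2·(2) + e_3·(0) = 0
Solving this homogeneous linear system for the smallest-integer solution (first nonzero entry positive) gives (3, -3, 1).

(3, -3, 1)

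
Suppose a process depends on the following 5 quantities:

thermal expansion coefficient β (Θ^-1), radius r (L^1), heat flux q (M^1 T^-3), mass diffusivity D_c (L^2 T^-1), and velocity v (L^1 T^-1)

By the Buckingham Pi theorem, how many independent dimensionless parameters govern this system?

1

There are 5 variables and 4 base dimensions (M, L, T, Θ).
The dimension matrix has rank 4.
Independent dimensionless groups: 5 − 4 = 1.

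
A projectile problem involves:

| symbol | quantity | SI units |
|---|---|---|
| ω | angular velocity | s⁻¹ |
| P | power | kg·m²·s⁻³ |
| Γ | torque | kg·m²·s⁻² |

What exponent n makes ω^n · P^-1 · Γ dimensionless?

Balance the T exponent: (-1)·n from ω, plus −(-3) + (-2) = 1 from the rest, must sum to zero.
−n + 1 = 0, so n = 1.

1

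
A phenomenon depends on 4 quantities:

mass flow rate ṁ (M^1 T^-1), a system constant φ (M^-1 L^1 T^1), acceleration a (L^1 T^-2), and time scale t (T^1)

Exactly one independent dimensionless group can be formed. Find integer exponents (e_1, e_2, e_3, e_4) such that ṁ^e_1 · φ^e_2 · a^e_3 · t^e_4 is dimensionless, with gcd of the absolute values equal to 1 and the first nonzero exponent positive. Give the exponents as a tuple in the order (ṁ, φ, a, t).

(1, 1, -1, -2)

M: e_1·(1) + e_2·(-1) + e_3·(0) + e_4·(0) = 0
L: e_1·(0) + e_2·(1) + e_3·(1) + e_4·(0) = 0
T: e_1·(-1) + e_2·(1) + e_3·(-2) + e_4·(1) = 0
Solving this homogeneous linear system for the smallest-integer solution (first nonzero entry positive) gives (1, 1, -1, -2).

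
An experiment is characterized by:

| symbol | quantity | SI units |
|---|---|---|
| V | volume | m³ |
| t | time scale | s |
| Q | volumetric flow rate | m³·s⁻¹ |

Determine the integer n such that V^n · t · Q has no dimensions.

-1

Balance the L exponent: (3)·n from V, plus (0) + (3) = 3 from the rest, must sum to zero.
3n + 3 = 0, so n = -1.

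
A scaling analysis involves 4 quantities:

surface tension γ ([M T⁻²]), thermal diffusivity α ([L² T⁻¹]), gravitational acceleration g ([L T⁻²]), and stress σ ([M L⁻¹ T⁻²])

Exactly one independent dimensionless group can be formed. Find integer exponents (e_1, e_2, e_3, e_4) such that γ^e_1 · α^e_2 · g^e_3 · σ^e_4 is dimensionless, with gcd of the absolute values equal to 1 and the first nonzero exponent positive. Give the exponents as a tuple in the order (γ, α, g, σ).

M: e_1·(1) + e_2·(0) + e_3·(0) + e_4·(1) = 0
L: e_1·(0) + e_2·(2) + e_3·(1) + e_4·(-1) = 0
T: e_1·(-2) + e_2·(-1) + e_3·(-2) + e_4·(-2) = 0
Solving this homogeneous linear system for the smallest-integer solution (first nonzero entry positive) gives (3, -2, 1, -3).

(3, -2, 1, -3)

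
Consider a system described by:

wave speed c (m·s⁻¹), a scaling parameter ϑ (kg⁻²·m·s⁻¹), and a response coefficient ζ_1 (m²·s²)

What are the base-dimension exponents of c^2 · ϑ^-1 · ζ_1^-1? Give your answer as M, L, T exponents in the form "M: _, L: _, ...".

Collect each base-dimension exponent across the product:
  M: 2·(0) − (-2) − (0) = 2
  L: 2·(1) − (1) − (2) = -1
  T: 2·(-1) − (-1) − (2) = -3
So the dimensions are [M² L⁻¹ T⁻³].

M: 2, L: -1, T: -3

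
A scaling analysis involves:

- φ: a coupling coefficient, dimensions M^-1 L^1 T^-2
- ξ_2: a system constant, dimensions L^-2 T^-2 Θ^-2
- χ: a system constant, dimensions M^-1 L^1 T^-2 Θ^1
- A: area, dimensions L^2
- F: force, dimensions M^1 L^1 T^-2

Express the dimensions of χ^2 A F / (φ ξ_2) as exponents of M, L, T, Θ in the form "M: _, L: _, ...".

M: 0, L: 6, T: -2, Θ: 4

Collect each base-dimension exponent across the product:
  M: −(-1) − (0) + 2·(-1) + (0) + (1) = 0
  L: −(1) − (-2) + 2·(1) + (2) + (1) = 6
  T: −(-2) − (-2) + 2·(-2) + (0) + (-2) = -2
  Θ: −(0) − (-2) + 2·(1) + (0) + (0) = 4
So the dimensions are [L⁶ T⁻² Θ⁴].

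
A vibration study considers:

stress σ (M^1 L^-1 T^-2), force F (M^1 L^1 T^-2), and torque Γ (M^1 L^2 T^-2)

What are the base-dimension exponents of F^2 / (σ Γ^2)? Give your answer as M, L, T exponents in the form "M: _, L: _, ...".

M: -1, L: -1, T: 2

Collect each base-dimension exponent across the product:
  M: −(1) + 2·(1) − 2·(1) = -1
  L: −(-1) + 2·(1) − 2·(2) = -1
  T: −(-2) + 2·(-2) − 2·(-2) = 2
So the dimensions are [M⁻¹ L⁻¹ T²].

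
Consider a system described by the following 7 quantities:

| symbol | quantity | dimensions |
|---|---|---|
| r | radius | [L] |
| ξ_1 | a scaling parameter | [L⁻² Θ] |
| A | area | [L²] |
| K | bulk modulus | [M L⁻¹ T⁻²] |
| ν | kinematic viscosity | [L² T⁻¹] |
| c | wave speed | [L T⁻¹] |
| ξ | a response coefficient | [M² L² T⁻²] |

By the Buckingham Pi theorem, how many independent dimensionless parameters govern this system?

3

There are 7 variables and 4 base dimensions (M, L, T, Θ).
The dimension matrix has rank 4.
Independent dimensionless groups: 7 − 4 = 3.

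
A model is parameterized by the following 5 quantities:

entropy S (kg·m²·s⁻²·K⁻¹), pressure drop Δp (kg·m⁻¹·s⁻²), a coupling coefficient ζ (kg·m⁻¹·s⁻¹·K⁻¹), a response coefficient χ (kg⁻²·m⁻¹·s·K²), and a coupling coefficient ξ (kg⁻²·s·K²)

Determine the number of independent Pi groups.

There are 5 variables and 4 base dimensions (M, L, T, Θ).
The dimension matrix has rank 4.
Independent dimensionless groups: 5 − 4 = 1.

1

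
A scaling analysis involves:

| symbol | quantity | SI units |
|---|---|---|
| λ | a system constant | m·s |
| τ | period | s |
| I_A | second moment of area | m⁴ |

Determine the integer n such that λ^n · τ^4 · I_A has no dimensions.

Balance the L exponent: (1)·n from λ, plus 4·(0) + (4) = 4 from the rest, must sum to zero.
n + 4 = 0, so n = -4.

-4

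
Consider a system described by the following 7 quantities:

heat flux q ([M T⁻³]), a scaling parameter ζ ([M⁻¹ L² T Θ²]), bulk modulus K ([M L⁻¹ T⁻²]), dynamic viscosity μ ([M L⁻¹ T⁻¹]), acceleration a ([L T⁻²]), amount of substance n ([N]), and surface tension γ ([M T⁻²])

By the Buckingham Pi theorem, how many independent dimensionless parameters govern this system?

2

There are 7 variables and 5 base dimensions (M, L, T, Θ, N).
The dimension matrix has rank 5.
Independent dimensionless groups: 7 − 5 = 2.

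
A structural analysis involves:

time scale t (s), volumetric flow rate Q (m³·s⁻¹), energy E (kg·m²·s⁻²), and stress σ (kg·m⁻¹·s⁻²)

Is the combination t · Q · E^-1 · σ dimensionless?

yes

Sum the exponent of each base dimension across the product:
  M: [t]_M + [Q]_M − [E]_M + [σ]_M = (0) + (0) − (1) + (1) = 0
  L: [t]_L + [Q]_L − [E]_L + [σ]_L = (0) + (3) − (2) + (-1) = 0
  T: [t]_T + [Q]_T − [E]_T + [σ]_T = (1) + (-1) − (-2) + (-2) = 0
All base exponents vanish — dimensionless.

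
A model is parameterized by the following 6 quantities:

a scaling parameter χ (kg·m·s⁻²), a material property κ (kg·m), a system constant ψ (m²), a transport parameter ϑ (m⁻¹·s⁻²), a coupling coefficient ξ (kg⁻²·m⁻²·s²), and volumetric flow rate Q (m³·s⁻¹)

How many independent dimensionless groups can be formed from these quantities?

There are 6 variables and 3 base dimensions (M, L, T).
The dimension matrix has rank 3.
Independent dimensionless groups: 6 − 3 = 3.

3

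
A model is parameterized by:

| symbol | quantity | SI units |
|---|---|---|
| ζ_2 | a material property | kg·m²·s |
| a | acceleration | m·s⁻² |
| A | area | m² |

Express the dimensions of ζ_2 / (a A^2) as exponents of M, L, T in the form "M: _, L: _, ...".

Collect each base-dimension exponent across the product:
  M: (1) − (0) − 2·(0) = 1
  L: (2) − (1) − 2·(2) = -3
  T: (1) − (-2) − 2·(0) = 3
So the dimensions are [M L⁻³ T³].

M: 1, L: -3, T: 3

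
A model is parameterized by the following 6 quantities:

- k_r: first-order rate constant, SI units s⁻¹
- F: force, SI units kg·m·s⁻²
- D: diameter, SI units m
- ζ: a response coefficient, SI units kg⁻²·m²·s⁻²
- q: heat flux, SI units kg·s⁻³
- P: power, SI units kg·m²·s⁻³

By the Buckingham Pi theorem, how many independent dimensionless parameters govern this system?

3

There are 6 variables and 3 base dimensions (M, L, T).
The dimension matrix has rank 3.
Independent dimensionless groups: 6 − 3 = 3.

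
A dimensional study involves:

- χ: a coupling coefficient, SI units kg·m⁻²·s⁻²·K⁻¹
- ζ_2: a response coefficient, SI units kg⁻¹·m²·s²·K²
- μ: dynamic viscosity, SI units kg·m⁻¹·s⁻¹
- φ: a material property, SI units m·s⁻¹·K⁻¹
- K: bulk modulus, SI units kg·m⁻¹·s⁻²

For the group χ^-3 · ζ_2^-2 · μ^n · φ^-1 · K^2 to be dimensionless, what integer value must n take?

Balance the M exponent: (1)·n from μ, plus −3·(1) − 2·(-1) − (0) + 2·(1) = 1 from the rest, must sum to zero.
n + 1 = 0, so n = -1.

-1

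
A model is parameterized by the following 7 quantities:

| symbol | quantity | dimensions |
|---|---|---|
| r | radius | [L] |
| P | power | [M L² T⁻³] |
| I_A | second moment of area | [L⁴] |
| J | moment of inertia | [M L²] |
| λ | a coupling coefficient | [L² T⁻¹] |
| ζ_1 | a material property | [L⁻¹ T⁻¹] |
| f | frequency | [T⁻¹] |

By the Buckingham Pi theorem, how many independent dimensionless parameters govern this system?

There are 7 variables and 3 base dimensions (M, L, T).
The dimension matrix has rank 3.
Independent dimensionless groups: 7 − 3 = 4.

4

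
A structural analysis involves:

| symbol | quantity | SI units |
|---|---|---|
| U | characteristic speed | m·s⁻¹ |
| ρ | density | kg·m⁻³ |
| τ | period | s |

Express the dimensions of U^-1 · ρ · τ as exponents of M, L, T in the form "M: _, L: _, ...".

M: 1, L: -4, T: 2

Collect each base-dimension exponent across the product:
  M: −(0) + (1) + (0) = 1
  L: −(1) + (-3) + (0) = -4
  T: −(-1) + (0) + (1) = 2
So the dimensions are [M L⁻⁴ T²].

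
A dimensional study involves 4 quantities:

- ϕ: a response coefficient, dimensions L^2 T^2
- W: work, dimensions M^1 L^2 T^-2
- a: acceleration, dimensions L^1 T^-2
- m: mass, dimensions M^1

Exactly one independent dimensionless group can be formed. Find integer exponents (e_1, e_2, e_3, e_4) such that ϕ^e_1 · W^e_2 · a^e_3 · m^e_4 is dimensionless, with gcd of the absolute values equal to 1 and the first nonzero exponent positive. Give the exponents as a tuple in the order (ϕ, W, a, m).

(1, -3, 4, 3)

M: e_1·(0) + e_2·(1) + e_3·(0) + e_4·(1) = 0
L: e_1·(2) + e_2·(2) + e_3·(1) + e_4·(0) = 0
T: e_1·(2) + e_2·(-2) + e_3·(-2) + e_4·(0) = 0
Solving this homogeneous linear system for the smallest-integer solution (first nonzero entry positive) gives (1, -3, 4, 3).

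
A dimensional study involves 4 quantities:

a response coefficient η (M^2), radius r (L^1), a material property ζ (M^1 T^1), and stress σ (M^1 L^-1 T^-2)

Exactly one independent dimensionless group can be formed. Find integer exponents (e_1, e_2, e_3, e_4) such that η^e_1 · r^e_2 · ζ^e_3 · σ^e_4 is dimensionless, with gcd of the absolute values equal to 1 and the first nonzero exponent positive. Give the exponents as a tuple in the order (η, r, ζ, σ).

(3, -2, -4, -2)

M: e_1·(2) + e_2·(0) + e_3·(1) + e_4·(1) = 0
L: e_1·(0) + e_2·(1) + e_3·(0) + e_4·(-1) = 0
T: e_1·(0) + e_2·(0) + e_3·(1) + e_4·(-2) = 0
Solving this homogeneous linear system for the smallest-integer solution (first nonzero entry positive) gives (3, -2, -4, -2).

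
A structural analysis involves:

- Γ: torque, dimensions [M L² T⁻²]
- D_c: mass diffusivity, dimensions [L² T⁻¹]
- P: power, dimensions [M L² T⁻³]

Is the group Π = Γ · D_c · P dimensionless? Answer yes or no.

no

Sum the exponent of each base dimension across the product:
  M: [Γ]_M + [D_c]_M + [P]_M = (1) + (0) + (1) = 2
  L: [Γ]_L + [D_c]_L + [P]_L = (2) + (2) + (2) = 6
  T: [Γ]_T + [D_c]_T + [P]_T = (-2) + (-1) + (-3) = -6
Net dimensions [M² L⁶ T⁻⁶] ≠ [1] — not dimensionless.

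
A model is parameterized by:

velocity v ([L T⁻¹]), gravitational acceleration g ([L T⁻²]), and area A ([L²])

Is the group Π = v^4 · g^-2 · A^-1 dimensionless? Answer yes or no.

yes

Sum the exponent of each base dimension across the product:
  M: 4·[v]_M − 2·[g]_M − [A]_M = 4·(0) − 2·(0) − (0) = 0
  L: 4·[v]_L − 2·[g]_L − [A]_L = 4·(1) − 2·(1) − (2) = 0
  T: 4·[v]_T − 2·[g]_T − [A]_T = 4·(-1) − 2·(-2) − (0) = 0
  Θ: 4·[v]_Θ − 2·[g]_Θ − [A]_Θ = 4·(0) − 2·(0) − (0) = 0
All base exponents vanish — dimensionless.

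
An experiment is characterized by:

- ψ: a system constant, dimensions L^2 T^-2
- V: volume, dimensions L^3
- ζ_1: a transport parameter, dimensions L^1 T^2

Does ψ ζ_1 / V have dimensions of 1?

yes

Sum the exponent of each base dimension across the product:
  L: [ψ]_L − [V]_L + [ζ_1]_L = (2) − (3) + (1) = 0
  T: [ψ]_T − [V]_T + [ζ_1]_T = (-2) − (0) + (2) = 0
All base exponents vanish — dimensionless.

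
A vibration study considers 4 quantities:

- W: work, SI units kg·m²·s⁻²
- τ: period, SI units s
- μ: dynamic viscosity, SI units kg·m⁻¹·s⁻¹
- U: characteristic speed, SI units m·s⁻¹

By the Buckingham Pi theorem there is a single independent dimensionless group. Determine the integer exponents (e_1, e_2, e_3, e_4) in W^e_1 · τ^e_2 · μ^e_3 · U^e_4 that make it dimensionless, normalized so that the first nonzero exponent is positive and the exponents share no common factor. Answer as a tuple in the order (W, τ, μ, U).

(1, -2, -1, -3)

M: e_1·(1) + e_2·(0) + e_3·(1) + e_4·(0) = 0
L: e_1·(2) + e_2·(0) + e_3·(-1) + e_4·(1) = 0
T: e_1·(-2) + e_2·(1) + e_3·(-1) + e_4·(-1) = 0
Solving this homogeneous linear system for the smallest-integer solution (first nonzero entry positive) gives (1, -2, -1, -3).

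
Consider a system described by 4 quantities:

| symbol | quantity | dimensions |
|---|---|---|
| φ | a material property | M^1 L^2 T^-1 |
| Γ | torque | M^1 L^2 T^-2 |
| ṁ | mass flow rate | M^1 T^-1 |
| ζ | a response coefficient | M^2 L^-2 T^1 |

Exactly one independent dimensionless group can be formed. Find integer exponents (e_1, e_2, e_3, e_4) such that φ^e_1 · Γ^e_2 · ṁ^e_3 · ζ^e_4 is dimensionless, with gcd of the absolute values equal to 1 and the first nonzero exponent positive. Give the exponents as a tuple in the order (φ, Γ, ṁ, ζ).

(2, -3, 3, -1)

M: e_1·(1) + e_2·(1) + e_3·(1) + e_4·(2) = 0
L: e_1·(2) + e_2·(2) + e_3·(0) + e_4·(-2) = 0
T: e_1·(-1) + e_2·(-2) + e_3·(-1) + e_4·(1) = 0
Solving this homogeneous linear system for the smallest-integer solution (first nonzero entry positive) gives (2, -3, 3, -1).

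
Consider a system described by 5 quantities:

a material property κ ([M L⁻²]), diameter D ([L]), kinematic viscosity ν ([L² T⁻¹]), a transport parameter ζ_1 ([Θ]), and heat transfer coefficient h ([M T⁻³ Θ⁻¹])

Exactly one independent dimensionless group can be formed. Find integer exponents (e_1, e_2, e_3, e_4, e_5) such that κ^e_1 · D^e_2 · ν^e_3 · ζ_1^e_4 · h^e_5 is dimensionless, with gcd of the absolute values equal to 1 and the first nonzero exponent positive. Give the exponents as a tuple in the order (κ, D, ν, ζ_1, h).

M: e_1·(1) + e_2·(0) + e_3·(0) + e_4·(0) + e_5·(1) = 0
L: e_1·(-2) + e_2·(1) + e_3·(2) + e_4·(0) + e_5·(0) = 0
T: e_1·(0) + e_2·(0) + e_3·(-1) + e_4·(0) + e_5·(-3) = 0
Θ: e_1·(0) + e_2·(0) + e_3·(0) + e_4·(1) + e_5·(-1) = 0
Solving this homogeneous linear system for the smallest-integer solution (first nonzero entry positive) gives (1, -4, 3, -1, -1).

(1, -4, 3, -1, -1)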